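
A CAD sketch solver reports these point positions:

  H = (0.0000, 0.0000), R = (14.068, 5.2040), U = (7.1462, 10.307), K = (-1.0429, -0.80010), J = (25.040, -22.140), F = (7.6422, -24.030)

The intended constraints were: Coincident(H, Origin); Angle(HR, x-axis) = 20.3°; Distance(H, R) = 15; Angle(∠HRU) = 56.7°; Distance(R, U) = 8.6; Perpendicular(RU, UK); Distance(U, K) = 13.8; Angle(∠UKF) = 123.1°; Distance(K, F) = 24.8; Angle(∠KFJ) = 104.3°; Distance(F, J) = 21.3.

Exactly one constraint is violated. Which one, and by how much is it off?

Distance(F, J) = 21.3 — off by 3.80.

H = (0.00, 0.00) ✓; HR at 20.30° ✓; |HR| = 15.00 ✓; ∠HRU = 56.70° ✓; |RU| = 8.600 ✓; ∠(RU, UK) = 90.00° ✓; |UK| = 13.80 ✓; ∠UKF = 123.1° ✓; |KF| = 24.80 ✓; ∠KFJ = 104.3° ✓; |FJ| = 17.50 ✗.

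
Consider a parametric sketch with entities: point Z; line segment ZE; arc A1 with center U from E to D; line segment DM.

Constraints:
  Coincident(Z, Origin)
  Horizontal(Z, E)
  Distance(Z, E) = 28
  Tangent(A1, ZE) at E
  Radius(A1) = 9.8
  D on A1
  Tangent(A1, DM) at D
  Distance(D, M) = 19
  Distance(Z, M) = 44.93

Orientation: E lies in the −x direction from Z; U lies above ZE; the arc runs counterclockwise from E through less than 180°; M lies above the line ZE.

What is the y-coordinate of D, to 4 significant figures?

16.16

Z is at the origin; ZE is horizontal with |ZE| = 28.0 and E on the −x side, so E = (-28.00, 0.000). A1 meets ZE tangentially, so UE is at right angles to ZE, so U = E + (0, 9.8) = (-28.00, 9.800). Since UD ⟂ DM (tangency), |UM| = √(9.8² + 19.0²) = 21.38 regardless of where D sits on A1. So M lies on both circle(Z, 44.93) and circle(U, 21.38); the above-ZE intersection is M = (-32.89, 30.61). D is the foot of the tangent from M: D = (-20.55, 16.16).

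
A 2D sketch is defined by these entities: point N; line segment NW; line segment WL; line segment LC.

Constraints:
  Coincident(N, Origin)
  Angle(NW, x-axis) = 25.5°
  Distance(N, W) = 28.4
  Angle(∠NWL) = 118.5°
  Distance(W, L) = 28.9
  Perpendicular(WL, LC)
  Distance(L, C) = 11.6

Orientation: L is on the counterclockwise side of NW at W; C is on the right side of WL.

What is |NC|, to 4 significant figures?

56.02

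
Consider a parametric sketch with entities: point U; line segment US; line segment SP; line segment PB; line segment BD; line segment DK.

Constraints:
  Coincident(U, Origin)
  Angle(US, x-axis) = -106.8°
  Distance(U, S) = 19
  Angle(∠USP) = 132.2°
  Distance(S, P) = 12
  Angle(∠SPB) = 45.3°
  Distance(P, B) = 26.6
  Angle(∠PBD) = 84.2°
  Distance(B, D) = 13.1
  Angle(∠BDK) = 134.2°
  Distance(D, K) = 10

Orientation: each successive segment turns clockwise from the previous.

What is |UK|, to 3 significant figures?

15.3

U is at the origin; US runs at -106.8° with length 19.0, so S = (-5.49, -18.2). ∠USP = 132.2° gives SP at -155° from the x-axis; with |SP| = 12.0, P = (-16.3, -23.3). ∠SPB = 45.3° gives PB at 70.7° from the x-axis; with |PB| = 26.6, B = (-7.54, 1.77). ∠PBD = 84.2° gives BD at -25.1° from the x-axis; with |BD| = 13.1, D = (4.32, -3.79). ∠BDK = 134.2° gives DK at -70.9° from the x-axis; with |DK| = 10.0, K = (7.60, -13.2). Then |UK| = |K − U| = 15.3.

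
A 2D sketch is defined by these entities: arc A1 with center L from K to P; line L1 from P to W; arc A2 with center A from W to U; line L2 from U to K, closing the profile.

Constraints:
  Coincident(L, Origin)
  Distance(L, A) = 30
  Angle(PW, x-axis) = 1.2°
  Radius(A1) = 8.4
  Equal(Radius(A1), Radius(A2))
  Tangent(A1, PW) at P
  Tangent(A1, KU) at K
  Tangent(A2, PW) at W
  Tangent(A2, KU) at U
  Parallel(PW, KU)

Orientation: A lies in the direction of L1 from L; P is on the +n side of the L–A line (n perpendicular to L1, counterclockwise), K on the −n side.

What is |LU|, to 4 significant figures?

31.15

The slot axis is L1's direction at 1.2°, so u = (cos 1.2°, sin 1.2°) = (0.9998, 0.02094) and n = (−sin 1.2°, cos 1.2°) = (-0.02094, 0.9998). L is at the origin and A lies 30.0 along u from L, so A = 30.0·u = (29.99, 0.6283). Tangency of A1 to both parallel lines with radius 8.4 puts P and K at L ± 8.4·n: P = (-0.1759, 8.398), K = (0.1759, -8.398). Equal radii place W and U the same way about A: W = A + 8.4·n = (29.82, 9.026), U = A − 8.4·n = (30.17, -7.770). Then |LU| = |U − L| = 31.15.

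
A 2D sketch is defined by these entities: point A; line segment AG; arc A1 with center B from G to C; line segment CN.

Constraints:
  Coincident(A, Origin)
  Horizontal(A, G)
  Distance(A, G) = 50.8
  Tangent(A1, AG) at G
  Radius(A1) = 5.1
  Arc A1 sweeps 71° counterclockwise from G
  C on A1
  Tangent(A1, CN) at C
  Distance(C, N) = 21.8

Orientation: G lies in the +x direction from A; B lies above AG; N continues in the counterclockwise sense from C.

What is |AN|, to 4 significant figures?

67.17

A is at the origin; AG is horizontal with |AG| = 50.8 and G on the +x side, so G = (50.80, 0.000). Since A1 is tangent to AG there, BG ⟂ AG, so B = G + (0, 5.1) = (50.80, 5.100). On A1, G sits at bearing -90° from B; a 71° counterclockwise sweep puts C at bearing -19°, so C = B + 5.1·(cos -19°, sin -19°) = (55.62, 3.440). Since A1 is tangent to CN there, BC ⟂ CN, so CN runs along (−sin -19°, cos -19°); with |CN| = 21.8, N = (62.72, 24.05). Then |AN| = |N − A| = 67.17.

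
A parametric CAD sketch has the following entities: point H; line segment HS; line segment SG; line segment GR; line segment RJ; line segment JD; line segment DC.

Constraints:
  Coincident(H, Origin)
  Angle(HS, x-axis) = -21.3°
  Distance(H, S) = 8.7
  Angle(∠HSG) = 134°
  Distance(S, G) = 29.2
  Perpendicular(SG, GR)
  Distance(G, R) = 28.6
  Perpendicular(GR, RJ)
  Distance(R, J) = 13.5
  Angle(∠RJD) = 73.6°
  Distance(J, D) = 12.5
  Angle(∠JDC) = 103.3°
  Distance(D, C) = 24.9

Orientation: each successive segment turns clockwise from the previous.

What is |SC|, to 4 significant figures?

47.61

∠RJD = 73.6° gives JD at 6.300° from the x-axis; with |JD| = 12.5, D = (0.2044, -27.31). ∠JDC = 103.3° gives DC at -70.40° from the x-axis; with |DC| = 24.9, C = (8.557, -50.77). Then |SC| = |C − S| = 47.61.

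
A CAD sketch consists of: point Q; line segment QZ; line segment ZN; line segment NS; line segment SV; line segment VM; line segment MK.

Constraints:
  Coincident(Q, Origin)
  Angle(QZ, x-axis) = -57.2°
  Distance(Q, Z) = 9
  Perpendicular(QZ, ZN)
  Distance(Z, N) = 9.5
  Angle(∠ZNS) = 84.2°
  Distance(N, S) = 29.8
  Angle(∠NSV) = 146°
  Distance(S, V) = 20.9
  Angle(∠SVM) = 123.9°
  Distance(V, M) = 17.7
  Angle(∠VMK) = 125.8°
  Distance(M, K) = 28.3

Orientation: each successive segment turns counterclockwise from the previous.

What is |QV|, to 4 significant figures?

37.35

Q is at the origin; QZ runs at -57.2° with length 9.0, so Z = (4.875, -7.565). QZ is perpendicular to ZN, so ZN runs at 32.80°; with |ZN| = 9.5, N = (12.86, -2.419). ∠ZNS = 84.2° gives NS at 128.6° from the x-axis; with |NS| = 29.8, S = (-5.731, 20.87). ∠NSV = 146.0° gives SV at 162.6° from the x-axis; with |SV| = 20.9, V = (-25.67, 27.12). Then |QV| = |V − Q| = 37.35.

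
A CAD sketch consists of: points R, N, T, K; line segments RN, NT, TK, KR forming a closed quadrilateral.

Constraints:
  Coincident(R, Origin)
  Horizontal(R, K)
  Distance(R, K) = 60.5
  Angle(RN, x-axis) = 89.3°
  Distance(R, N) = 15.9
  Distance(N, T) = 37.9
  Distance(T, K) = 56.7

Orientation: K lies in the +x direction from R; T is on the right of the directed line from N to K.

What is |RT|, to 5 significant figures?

22.635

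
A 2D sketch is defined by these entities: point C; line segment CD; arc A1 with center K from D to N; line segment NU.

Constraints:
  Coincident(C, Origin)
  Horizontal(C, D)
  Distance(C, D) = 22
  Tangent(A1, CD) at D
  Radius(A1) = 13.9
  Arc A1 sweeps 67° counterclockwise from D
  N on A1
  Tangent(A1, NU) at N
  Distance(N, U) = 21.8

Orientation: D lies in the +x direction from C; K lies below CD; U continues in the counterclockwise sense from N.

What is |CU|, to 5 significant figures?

28.544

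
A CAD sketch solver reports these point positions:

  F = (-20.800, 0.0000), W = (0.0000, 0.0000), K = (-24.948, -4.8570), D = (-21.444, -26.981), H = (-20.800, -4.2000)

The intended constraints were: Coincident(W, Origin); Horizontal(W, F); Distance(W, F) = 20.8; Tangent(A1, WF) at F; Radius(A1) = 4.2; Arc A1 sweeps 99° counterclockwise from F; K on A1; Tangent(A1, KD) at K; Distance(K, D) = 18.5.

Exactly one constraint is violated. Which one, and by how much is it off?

Distance(K, D) = 18.5 — off by 3.90.

W = (0.00, 0.00) ✓; W.y = 0.00, F.y = 0.00 ✓; |WF| = 20.80 ✓; ∠(HF, FW) = 90.00° ✓; |HF| = 4.200 ✓; bearing(H→K) − bearing(H→F) = 99.00° ✓; |HK| = 4.200 ✓; ∠(HK, KD) = 90.00° ✓; |KD| = 22.40 ✗.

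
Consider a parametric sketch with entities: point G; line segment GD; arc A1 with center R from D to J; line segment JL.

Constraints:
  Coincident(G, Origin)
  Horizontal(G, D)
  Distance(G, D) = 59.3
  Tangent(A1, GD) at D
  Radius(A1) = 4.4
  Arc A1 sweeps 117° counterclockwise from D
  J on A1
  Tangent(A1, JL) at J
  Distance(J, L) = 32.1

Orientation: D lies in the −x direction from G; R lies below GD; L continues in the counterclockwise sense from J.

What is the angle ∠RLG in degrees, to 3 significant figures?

73.5°

On A1, D sits at bearing 90° from R; a 117° counterclockwise sweep puts J at bearing 207°, so J = R + 4.4·(cos 207°, sin 207°) = (-63.2, -6.40). Since A1 is tangent to JL there, RJ ⟂ JL, so JL runs along (−sin 207°, cos 207°); with |JL| = 32.1, L = (-48.6, -35.0). Then cos ∠RLG = LR·LG / (|LR||LG|), giving 73.5°.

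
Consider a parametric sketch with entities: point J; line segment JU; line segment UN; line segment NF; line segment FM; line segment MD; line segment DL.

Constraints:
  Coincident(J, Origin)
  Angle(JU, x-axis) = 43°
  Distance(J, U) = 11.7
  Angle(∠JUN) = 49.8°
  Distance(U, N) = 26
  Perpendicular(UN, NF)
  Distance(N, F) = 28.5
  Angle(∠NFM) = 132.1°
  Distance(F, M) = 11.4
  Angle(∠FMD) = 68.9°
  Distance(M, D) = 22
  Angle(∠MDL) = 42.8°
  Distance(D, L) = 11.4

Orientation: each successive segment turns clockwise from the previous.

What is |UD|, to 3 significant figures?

18.4

J is at the origin; JU runs at 43.0° with length 11.7, so U = (8.56, 7.98). ∠JUN = 49.8° gives UN at -87.2° from the x-axis; with |UN| = 26.0, N = (9.83, -18.0). UN ⟂ NF, so NF runs at -177°; with |NF| = 28.5, F = (-18.6, -19.4). ∠NFM = 132.1° gives FM at 135° from the x-axis; with |FM| = 11.4, M = (-26.7, -11.3). ∠FMD = 68.9° gives MD at 23.8° from the x-axis; with |MD| = 22.0, D = (-6.56, -2.43). Then |UD| = |D − U| = 18.4.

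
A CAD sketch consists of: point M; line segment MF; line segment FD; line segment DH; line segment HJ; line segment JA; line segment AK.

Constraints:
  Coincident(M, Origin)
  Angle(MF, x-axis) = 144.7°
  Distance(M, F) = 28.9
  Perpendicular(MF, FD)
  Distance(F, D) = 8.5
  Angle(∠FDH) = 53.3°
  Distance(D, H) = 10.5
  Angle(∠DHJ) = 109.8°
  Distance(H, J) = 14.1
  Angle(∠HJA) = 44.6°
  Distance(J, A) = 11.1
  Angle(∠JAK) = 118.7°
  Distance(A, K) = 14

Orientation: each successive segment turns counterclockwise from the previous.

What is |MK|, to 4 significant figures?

24.25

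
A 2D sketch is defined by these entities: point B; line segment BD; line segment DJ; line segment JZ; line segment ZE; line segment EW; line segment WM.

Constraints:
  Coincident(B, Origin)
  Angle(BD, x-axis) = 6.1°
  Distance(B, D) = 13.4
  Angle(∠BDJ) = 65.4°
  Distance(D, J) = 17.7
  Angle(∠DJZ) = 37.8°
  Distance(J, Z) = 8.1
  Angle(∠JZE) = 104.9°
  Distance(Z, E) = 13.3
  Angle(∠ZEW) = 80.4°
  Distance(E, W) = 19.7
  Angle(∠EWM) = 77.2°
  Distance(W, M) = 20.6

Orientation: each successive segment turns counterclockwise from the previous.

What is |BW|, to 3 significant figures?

30.3

∠JZE = 104.9° gives ZE at -22.0° from the x-axis; with |ZE| = 13.3, E = (15.6, 3.62). ∠ZEW = 80.4° gives EW at 77.6° from the x-axis; with |EW| = 19.7, W = (19.8, 22.9). Then |BW| = |W − B| = 30.3.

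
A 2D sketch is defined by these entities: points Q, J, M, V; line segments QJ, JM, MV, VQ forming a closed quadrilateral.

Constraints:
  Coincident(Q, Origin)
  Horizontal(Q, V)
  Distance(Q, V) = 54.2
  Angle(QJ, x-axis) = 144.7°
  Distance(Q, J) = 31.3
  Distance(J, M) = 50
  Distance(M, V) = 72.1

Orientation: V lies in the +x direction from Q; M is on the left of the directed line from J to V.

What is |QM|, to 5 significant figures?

55.823

Q is at the origin; Q and V share the same y with |QV| = 54.2 and V in +x, so V = (54.2, 0). QJ runs at 144.7° with |QJ| = 31.3, so J = (-25.545, 18.087). M is determined by |JM| = 50.0 and |MV| = 72.1 together: it lies at the intersection of circle(J, 50.0) and circle(V, 72.1). With |JV| = 81.771, the foot of the radical line on JV is 24.385 from J and the perpendicular offset is √(50.0² − 24.385²) = 43.650. Taking the left-of-JV solution: M = (7.8913, 55.262).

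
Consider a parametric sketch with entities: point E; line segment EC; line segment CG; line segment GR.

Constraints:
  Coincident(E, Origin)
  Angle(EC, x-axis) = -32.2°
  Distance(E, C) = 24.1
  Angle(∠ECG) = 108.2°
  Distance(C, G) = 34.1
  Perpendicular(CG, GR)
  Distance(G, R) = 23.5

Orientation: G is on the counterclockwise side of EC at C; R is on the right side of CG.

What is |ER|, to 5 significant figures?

62.332

E is at the origin; EC runs at -32.2° with length 24.1, so C = 24.1·(cos -32.2°, sin -32.2°) = (20.393, -12.842). ∠ECG = 108.2°, so CG runs at -32.2° + (180° − 108.2°) = 39.600° from the x-axis; with |CG| = 34.1, G = C + 34.1·(cos 39.600°, sin 39.600°) = (46.668, 8.8938). CG is perpendicular to GR; with |GR| = 23.5 on the right of CG, R = G + 23.5·(0.63742, -0.77051) = (61.647, -9.2132). Then |ER| = |R − E| = 62.332.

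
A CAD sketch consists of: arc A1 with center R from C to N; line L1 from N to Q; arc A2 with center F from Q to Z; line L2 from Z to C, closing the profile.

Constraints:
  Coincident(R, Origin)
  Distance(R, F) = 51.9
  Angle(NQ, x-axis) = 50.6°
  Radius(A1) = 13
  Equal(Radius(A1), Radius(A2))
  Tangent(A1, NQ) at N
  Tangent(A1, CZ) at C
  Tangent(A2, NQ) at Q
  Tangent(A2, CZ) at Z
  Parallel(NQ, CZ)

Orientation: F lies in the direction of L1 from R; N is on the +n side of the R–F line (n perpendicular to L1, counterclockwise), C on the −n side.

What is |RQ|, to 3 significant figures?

53.5

The slot axis is L1's direction at 50.6°, so u = (cos 50.6°, sin 50.6°) = (0.635, 0.773) and n = (−sin 50.6°, cos 50.6°) = (-0.773, 0.635). R is at the origin and F lies 51.9 along u from R, so F = 51.9·u = (32.9, 40.1). Tangency of A1 to both parallel lines with radius 13.0 puts N and C at R ± 13.0·n: N = (-10.0, 8.25), C = (10.0, -8.25). Equal radii place Q and Z the same way about F: Q = F + 13.0·n = (22.9, 48.4), Z = F − 13.0·n = (43.0, 31.9). Then |RQ| = |Q − R| = 53.5.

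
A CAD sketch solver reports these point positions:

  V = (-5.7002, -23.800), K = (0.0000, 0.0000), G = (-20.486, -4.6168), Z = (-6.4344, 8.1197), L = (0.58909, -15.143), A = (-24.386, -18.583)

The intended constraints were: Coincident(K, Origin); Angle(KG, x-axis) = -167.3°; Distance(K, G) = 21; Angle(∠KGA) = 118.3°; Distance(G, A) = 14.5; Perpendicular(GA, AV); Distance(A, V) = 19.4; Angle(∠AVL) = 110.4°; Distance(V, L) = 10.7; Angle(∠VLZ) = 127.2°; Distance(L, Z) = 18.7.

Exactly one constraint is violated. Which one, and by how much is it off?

Distance(L, Z) = 18.7 — off by 5.60.

K = (0.00, 0.00) ✓; KG at -167.3° ✓; |KG| = 21.00 ✓; ∠KGA = 118.3° ✓; |GA| = 14.50 ✓; ∠(GA, AV) = 90.00° ✓; |AV| = 19.40 ✓; ∠AVL = 110.4° ✓; |VL| = 10.70 ✓; ∠VLZ = 127.2° ✓; |LZ| = 24.30 ✗.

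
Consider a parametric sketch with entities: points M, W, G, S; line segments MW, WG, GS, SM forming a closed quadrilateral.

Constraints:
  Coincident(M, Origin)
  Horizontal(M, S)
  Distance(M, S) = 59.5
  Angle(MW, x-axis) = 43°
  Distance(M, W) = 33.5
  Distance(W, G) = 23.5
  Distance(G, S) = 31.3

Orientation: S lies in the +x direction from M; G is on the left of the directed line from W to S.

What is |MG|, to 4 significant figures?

55.32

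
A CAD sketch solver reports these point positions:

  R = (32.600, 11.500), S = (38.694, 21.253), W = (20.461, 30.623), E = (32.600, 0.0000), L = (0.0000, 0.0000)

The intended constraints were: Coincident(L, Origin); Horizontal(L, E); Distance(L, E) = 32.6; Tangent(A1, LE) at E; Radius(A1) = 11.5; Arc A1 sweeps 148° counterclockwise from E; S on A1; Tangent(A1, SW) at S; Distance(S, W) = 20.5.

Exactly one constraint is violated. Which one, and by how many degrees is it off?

Tangent(A1, SW) at S — off by 4.80°.

L = (0.00, 0.00) ✓; L.y = 0.00, E.y = 0.00 ✓; |LE| = 32.60 ✓; ∠(RE, EL) = 90.00° ✓; |RE| = 11.50 ✓; bearing(R→S) − bearing(R→E) = 148.0° ✓; |RS| = 11.50 ✓; ∠(RS, SW) = 85.20° ✗; |SW| = 20.50 ✓.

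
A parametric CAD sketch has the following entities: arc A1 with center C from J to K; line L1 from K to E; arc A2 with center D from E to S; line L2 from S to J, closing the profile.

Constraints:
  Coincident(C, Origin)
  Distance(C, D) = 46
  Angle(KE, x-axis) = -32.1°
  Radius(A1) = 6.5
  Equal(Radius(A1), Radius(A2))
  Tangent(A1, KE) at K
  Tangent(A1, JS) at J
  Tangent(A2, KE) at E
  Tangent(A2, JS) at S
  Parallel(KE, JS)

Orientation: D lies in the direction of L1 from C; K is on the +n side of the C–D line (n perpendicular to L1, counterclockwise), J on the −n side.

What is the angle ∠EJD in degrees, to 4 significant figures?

7.738°

Tangency of A1 to both parallel lines with radius 6.5 puts K and J at C ± 6.5·n: K = (3.454, 5.506), J = (-3.454, -5.506). Equal radii place E and S the same way about D: E = D + 6.5·n = (42.42, -18.94), S = D − 6.5·n = (35.51, -29.95). Then cos ∠EJD = JE·JD / (|JE||JD|), giving 7.738°.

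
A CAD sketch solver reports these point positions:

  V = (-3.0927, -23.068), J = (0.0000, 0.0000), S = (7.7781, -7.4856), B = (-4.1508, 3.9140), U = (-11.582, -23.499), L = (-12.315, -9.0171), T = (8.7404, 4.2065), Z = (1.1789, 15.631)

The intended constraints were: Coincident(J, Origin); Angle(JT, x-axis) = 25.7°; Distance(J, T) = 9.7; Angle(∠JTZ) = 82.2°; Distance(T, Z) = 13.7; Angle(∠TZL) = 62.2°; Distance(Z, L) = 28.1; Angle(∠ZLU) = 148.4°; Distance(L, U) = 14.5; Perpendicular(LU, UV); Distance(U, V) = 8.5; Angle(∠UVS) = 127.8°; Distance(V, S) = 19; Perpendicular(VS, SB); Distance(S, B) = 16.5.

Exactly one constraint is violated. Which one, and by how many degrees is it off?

Perpendicular(VS, SB) — off by 8.80°.

J = (0.00, 0.00) ✓; JT at 25.70° ✓; |JT| = 9.700 ✓; ∠JTZ = 82.20° ✓; |TZ| = 13.70 ✓; ∠TZL = 62.20° ✓; |ZL| = 28.10 ✓; ∠ZLU = 148.4° ✓; |LU| = 14.50 ✓; ∠(LU, UV) = 90.01° ✓; |UV| = 8.500 ✓; ∠UVS = 127.8° ✓; |VS| = 19.00 ✓; ∠(VS, SB) = 81.20° ✗; |SB| = 16.50 ✓.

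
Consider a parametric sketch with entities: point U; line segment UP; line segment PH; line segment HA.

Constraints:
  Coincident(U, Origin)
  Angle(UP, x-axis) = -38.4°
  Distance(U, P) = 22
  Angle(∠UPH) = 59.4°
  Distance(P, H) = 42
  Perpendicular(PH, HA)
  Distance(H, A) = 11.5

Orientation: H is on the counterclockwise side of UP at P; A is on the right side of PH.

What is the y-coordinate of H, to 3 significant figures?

27.9

U is at the origin; UP runs at -38.4° with length 22.0, so P = 22.0·(cos -38.4°, sin -38.4°) = (17.2, -13.7). ∠UPH = 59.4°, so PH runs at -38.4° + (180° − 59.4°) = 82.2° from the x-axis; with |PH| = 42.0, H = P + 42.0·(cos 82.2°, sin 82.2°) = (22.9, 27.9). So H.y = 27.9.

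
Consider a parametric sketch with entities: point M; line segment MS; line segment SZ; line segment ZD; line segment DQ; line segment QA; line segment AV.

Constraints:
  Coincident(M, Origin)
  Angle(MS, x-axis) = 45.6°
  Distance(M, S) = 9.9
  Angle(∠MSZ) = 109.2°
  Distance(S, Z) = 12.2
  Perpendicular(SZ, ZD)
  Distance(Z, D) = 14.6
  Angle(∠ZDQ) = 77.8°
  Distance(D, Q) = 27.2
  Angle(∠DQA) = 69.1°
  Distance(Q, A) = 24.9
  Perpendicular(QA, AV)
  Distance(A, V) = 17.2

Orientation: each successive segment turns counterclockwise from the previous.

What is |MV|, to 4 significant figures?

20.69

M is at the origin; MS runs at 45.6° with length 9.9, so S = (6.927, 7.073). ∠MSZ = 109.2° gives SZ at 116.4° from the x-axis; with |SZ| = 12.2, Z = (1.502, 18.00). The perpendicularity gives ZD at right angles to SZ, so ZD runs at -153.6°; with |ZD| = 14.6, D = (-11.58, 11.51). ∠ZDQ = 77.8° gives DQ at -51.40° from the x-axis; with |DQ| = 27.2, Q = (5.394, -9.748). ∠DQA = 69.1° gives QA at 59.50° from the x-axis; with |QA| = 24.9, A = (18.03, 11.71). QA is perpendicular to AV, so AV runs at 149.5°; with |AV| = 17.2, V = (3.212, 20.44). Then |MV| = |V − M| = 20.69.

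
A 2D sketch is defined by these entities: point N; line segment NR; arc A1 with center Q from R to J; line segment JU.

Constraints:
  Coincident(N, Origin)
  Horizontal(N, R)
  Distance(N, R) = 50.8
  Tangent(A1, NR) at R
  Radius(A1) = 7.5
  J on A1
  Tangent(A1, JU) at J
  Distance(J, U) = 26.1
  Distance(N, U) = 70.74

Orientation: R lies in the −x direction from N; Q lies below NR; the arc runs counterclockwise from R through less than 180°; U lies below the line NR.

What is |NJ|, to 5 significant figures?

58.465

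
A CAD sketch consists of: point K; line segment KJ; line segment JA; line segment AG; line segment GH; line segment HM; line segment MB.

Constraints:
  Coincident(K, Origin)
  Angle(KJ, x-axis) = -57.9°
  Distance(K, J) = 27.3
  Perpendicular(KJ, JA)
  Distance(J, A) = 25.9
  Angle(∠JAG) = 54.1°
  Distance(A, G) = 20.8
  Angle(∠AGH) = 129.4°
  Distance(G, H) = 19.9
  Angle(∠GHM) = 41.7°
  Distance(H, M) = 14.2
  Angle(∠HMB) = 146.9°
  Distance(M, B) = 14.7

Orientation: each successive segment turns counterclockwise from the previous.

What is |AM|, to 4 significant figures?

23.46

K is at the origin; KJ runs at -57.9° with length 27.3, so J = (14.51, -23.13). KJ ⟂ JA, so JA runs at 32.10°; with |JA| = 25.9, A = (36.45, -9.363). ∠JAG = 54.1° gives AG at 158.0° from the x-axis; with |AG| = 20.8, G = (17.16, -1.571). ∠AGH = 129.4° gives GH at -151.4° from the x-axis; with |GH| = 19.9, H = (-0.3096, -11.10). ∠GHM = 41.7° gives HM at -13.10° from the x-axis; with |HM| = 14.2, M = (13.52, -14.32). Then |AM| = |M − A| = 23.46.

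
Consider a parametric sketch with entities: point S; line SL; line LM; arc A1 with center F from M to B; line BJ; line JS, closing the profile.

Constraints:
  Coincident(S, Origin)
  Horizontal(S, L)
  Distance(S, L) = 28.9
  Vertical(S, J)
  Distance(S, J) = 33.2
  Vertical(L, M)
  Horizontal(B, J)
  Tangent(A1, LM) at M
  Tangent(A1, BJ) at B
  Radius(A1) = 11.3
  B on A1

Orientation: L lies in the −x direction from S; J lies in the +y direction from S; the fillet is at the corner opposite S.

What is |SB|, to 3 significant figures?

37.6

S is at the origin; S and L share the same y with |SL| = 28.9 and L on the −x side, so L = (-28.9, 0.00). S and J share the same x with |SJ| = 33.2 and J on the +y side, so J = (0.00, 33.2). The virtual corner opposite S is at (-28.9, 33.2). Tangency of A1 to LM means the radius FM is perpendicular to LM and tangency of A1 to BJ means the radius FB is perpendicular to BJ, with radius 11.3, so the center F sits 11.3 in from both sides at F = (-17.6, 21.9). That places the tangent points at M = (-28.9, 21.9) on LM and B = (-17.6, 33.2) on BJ. Then |SB| = |B − S| = 37.6.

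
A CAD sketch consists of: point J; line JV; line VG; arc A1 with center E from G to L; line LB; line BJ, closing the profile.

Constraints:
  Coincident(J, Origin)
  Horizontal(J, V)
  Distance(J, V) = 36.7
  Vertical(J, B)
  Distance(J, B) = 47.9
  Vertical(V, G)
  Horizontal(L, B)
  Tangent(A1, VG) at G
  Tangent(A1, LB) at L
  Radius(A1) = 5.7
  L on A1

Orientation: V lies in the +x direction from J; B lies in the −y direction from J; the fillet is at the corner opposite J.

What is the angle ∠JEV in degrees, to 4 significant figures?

43.99°

JB is vertical with |JB| = 47.9 and B on the −y side, so B = (0.000, -47.90). The virtual corner opposite J is at (36.70, -47.90). Tangency of A1 to VG means the radius EG is perpendicular to VG and tangency of A1 to LB means the radius EL is perpendicular to LB, with radius 5.7, so the center E sits 5.7 in from both sides at E = (31.00, -42.20). Then cos ∠JEV = EJ·EV / (|EJ||EV|), giving 43.99°.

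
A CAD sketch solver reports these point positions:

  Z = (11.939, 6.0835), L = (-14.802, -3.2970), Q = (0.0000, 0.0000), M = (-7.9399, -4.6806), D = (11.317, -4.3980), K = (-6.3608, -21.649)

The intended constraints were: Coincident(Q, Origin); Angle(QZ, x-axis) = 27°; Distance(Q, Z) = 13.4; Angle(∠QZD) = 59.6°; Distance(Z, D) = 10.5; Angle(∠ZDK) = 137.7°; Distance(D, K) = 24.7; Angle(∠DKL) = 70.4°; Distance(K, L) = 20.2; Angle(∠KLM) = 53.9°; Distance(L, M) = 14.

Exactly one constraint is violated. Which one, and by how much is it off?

Distance(L, M) = 14 — off by 7.00.

Q = (0.00, 0.00) ✓; QZ at 27.00° ✓; |QZ| = 13.40 ✓; ∠QZD = 59.60° ✓; |ZD| = 10.50 ✓; ∠ZDK = 137.7° ✓; |DK| = 24.70 ✓; ∠DKL = 70.40° ✓; |KL| = 20.20 ✓; ∠KLM = 53.90° ✓; |LM| = 7.000 ✗.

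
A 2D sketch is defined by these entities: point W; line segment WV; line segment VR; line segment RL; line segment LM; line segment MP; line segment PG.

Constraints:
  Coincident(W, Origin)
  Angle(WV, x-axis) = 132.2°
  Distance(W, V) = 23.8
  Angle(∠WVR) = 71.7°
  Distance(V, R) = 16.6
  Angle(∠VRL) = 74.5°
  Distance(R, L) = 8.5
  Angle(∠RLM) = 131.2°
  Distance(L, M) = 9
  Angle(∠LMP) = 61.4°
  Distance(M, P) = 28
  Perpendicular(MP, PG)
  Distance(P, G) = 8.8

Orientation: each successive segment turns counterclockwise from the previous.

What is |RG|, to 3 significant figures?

15.4

W is at the origin; WV runs at 132.2° with length 23.8, so V = (-16.0, 17.6). ∠WVR = 71.7° gives VR at -120° from the x-axis; with |VR| = 16.6, R = (-24.2, 3.18). ∠VRL = 74.5° gives RL at -14.0° from the x-axis; with |RL| = 8.5, L = (-15.9, 1.13). ∠RLM = 131.2° gives LM at 34.8° from the x-axis; with |LM| = 9.0, M = (-8.52, 6.26). ∠LMP = 61.4° gives MP at 153° from the x-axis; with |MP| = 28.0, P = (-33.6, 18.8). The perpendicularity gives PG at right angles to MP, so PG runs at -117°; with |PG| = 8.8, G = (-37.5, 10.9). Then |RG| = |G − R| = 15.4.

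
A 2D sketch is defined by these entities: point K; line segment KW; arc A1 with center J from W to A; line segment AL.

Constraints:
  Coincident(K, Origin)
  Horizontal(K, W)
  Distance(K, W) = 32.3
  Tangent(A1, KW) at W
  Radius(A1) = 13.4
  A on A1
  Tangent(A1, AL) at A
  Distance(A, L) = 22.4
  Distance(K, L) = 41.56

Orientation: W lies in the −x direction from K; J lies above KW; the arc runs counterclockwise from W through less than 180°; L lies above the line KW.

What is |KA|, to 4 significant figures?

23.57

K is at the origin; K and W share the same y with |KW| = 32.3 and W on the −x side, so W = (-32.30, 0.000). A1 meets KW tangentially, so JW is at right angles to KW, so J = W + (0, 13.4) = (-32.30, 13.40). Since JA ⟂ AL (tangency), |JL| = √(13.4² + 22.4²) = 26.10 regardless of where A sits on A1. So L lies on both circle(K, 41.56) and circle(J, 26.10); the above-KW intersection is L = (-20.01, 36.43). A is the foot of the tangent from L: A = (-18.92, 14.05).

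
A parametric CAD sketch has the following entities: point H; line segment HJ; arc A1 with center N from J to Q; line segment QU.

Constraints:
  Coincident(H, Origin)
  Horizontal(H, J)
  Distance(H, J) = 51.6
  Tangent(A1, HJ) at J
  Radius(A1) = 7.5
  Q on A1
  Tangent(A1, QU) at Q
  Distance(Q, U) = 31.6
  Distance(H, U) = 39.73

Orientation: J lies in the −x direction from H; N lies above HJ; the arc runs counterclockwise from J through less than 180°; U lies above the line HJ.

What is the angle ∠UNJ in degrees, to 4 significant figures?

131.3°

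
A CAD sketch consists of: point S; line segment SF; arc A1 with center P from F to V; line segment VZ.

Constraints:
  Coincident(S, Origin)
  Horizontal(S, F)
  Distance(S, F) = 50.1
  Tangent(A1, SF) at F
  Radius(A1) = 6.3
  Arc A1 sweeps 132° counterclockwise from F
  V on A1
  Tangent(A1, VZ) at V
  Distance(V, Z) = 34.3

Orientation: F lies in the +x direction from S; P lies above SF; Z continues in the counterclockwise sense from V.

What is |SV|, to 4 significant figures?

55.78

Since A1 is tangent to SF there, PF ⟂ SF, so P = F + (0, 6.3) = (50.10, 6.300). On A1, F sits at bearing -90° from P; a 132° counterclockwise sweep puts V at bearing 42°, so V = P + 6.3·(cos 42°, sin 42°) = (54.78, 10.52). Then |SV| = |V − S| = 55.78.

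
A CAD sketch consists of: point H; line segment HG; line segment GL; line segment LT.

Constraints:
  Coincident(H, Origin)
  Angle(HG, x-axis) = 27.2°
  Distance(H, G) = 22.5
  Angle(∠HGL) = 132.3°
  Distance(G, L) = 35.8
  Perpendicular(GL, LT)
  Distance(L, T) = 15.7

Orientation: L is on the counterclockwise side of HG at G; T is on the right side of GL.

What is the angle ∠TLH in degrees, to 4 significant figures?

108.1°

H is at the origin; HG runs at 27.2° with length 22.5, so G = 22.5·(cos 27.2°, sin 27.2°) = (20.01, 10.28). ∠HGL = 132.3°, so GL runs at 27.2° + (180° − 132.3°) = 74.90° from the x-axis; with |GL| = 35.8, L = G + 35.8·(cos 74.90°, sin 74.90°) = (29.34, 44.85). GL ⟂ LT; with |LT| = 15.7 on the right of GL, T = L + 15.7·(0.9655, -0.2605) = (44.50, 40.76). Then cos ∠TLH = LT·LH / (|LT||LH|), giving 108.1°.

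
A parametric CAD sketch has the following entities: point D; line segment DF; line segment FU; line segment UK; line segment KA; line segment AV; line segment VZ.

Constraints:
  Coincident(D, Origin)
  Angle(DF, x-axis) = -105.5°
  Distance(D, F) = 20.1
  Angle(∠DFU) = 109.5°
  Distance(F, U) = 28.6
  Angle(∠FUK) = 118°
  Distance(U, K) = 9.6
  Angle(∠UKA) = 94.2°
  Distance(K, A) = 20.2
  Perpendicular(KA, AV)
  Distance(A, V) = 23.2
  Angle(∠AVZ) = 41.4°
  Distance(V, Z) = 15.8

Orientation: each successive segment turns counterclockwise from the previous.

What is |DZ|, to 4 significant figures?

29.54

D is at the origin; DF runs at -105.5° with length 20.1, so F = (-5.371, -19.37). ∠DFU = 109.5° gives FU at -35.00° from the x-axis; with |FU| = 28.6, U = (18.06, -35.77). ∠FUK = 118.0° gives UK at 27.00° from the x-axis; with |UK| = 9.6, K = (26.61, -31.41). ∠UKA = 94.2° gives KA at 112.8° from the x-axis; with |KA| = 20.2, A = (18.78, -12.79). KA ⟂ AV, so AV runs at -157.2°; with |AV| = 23.2, V = (-2.605, -21.78). ∠AVZ = 41.4° gives VZ at -18.60° from the x-axis; with |VZ| = 15.8, Z = (12.37, -26.82). Then |DZ| = |Z − D| = 29.54.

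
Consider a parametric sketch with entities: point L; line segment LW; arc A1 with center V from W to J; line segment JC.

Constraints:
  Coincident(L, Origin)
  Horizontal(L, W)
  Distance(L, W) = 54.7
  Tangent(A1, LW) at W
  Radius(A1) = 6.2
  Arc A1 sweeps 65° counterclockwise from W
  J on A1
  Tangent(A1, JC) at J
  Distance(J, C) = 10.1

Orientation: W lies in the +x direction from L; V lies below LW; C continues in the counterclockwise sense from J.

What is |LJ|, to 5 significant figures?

49.211

Tangency of A1 to LW means the radius VW is perpendicular to LW, so V = W + (0, -6.2) = (54.700, -6.2000). On A1, W sits at bearing 90° from V; a 65° counterclockwise sweep puts J at bearing 155°, so J = V + 6.2·(cos 155°, sin 155°) = (49.081, -3.5798). Then |LJ| = |J − L| = 49.211.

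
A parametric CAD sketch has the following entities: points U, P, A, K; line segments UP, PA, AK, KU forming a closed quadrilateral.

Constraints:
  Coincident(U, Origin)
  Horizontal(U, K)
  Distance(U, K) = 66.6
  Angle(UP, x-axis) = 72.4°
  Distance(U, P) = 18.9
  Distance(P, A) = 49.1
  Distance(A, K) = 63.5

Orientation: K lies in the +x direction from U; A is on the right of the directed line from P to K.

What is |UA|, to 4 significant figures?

32.72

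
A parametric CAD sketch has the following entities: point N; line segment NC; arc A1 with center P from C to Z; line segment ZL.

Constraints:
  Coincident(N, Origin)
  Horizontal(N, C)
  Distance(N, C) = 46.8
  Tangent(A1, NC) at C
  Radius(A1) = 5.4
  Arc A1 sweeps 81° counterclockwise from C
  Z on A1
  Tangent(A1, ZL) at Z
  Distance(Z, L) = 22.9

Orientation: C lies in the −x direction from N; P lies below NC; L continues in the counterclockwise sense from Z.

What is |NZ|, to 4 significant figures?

52.33

Tangency of A1 to NC means the radius PC is perpendicular to NC, so P = C + (0, -5.4) = (-46.80, -5.400). On A1, C sits at bearing 90° from P; an 81° counterclockwise sweep puts Z at bearing 171°, so Z = P + 5.4·(cos 171°, sin 171°) = (-52.13, -4.555). Then |NZ| = |Z − N| = 52.33.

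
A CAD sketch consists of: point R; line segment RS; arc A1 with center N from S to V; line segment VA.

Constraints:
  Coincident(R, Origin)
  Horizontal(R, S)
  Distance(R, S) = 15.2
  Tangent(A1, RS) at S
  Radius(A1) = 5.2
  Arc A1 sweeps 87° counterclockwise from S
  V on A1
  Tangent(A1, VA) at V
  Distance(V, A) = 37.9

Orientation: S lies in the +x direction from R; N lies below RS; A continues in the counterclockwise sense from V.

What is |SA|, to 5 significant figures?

43.374

On A1, S sits at bearing 90° from N; an 87° counterclockwise sweep puts V at bearing 177°, so V = N + 5.2·(cos 177°, sin 177°) = (10.007, -4.9279). Tangency of A1 to VA means the radius NV is perpendicular to VA, so VA runs along (−sin 177°, cos 177°); with |VA| = 37.9, A = (8.0236, -42.776). Then |SA| = |A − S| = 43.374.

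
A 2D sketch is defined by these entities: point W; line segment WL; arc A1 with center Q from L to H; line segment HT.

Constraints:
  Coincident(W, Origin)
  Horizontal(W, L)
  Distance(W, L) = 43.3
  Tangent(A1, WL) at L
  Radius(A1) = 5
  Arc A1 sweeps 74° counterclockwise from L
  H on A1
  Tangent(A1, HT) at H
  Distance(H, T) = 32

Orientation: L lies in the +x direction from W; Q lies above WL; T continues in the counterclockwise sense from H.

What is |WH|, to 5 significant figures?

48.242

W is at the origin; WL is horizontal with |WL| = 43.3 and L on the +x side, so L = (43.300, 0.0000). A1 meets WL tangentially, so QL is at right angles to WL, so Q = L + (0, 5) = (43.300, 5.0000). On A1, L sits at bearing -90° from Q; a 74° counterclockwise sweep puts H at bearing -16°, so H = Q + 5.0·(cos -16°, sin -16°) = (48.106, 3.6218). Then |WH| = |H − W| = 48.242.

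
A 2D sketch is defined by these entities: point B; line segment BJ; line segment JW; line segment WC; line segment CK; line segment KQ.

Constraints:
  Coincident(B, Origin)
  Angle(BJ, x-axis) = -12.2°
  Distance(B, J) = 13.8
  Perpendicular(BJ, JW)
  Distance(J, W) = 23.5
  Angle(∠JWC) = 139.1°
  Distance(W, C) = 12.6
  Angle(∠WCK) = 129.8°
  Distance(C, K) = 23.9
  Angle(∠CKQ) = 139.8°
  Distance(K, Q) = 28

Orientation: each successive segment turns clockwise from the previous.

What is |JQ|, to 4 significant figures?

55.01

∠WCK = 129.8° gives CK at 166.7° from the x-axis; with |CK| = 23.9, K = (-24.81, -27.95). ∠CKQ = 139.8° gives KQ at 126.5° from the x-axis; with |KQ| = 28.0, Q = (-41.47, -5.445). Then |JQ| = |Q − J| = 55.01.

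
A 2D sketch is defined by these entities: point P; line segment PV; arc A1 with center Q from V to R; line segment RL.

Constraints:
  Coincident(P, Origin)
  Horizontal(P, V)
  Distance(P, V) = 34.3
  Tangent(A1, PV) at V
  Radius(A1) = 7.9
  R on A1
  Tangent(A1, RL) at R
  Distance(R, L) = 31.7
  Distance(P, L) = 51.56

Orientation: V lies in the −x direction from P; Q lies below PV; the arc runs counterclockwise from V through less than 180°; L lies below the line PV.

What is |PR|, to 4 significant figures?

43.07

Checks: |QV| = 7.900 ✓; |QR| = 7.900 ✓; ∠(QR, RL) = 90.00° ✓; |RL| = 31.70 ✓; |PL| = 51.56 ✓.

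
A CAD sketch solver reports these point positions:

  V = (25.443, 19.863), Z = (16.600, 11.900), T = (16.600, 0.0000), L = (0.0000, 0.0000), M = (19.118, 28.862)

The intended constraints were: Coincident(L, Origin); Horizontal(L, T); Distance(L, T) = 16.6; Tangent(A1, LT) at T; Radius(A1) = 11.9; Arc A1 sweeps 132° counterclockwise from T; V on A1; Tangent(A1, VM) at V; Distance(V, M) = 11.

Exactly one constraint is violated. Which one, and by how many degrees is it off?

Tangent(A1, VM) at V — off by 6.90°.

L = (0.00, 0.00) ✓; L.y = 0.00, T.y = 0.00 ✓; |LT| = 16.60 ✓; ∠(ZT, TL) = 90.00° ✓; |ZT| = 11.90 ✓; bearing(Z→V) − bearing(Z→T) = 132.0° ✓; |ZV| = 11.90 ✓; ∠(ZV, VM) = 96.90° ✗; |VM| = 11.00 ✓.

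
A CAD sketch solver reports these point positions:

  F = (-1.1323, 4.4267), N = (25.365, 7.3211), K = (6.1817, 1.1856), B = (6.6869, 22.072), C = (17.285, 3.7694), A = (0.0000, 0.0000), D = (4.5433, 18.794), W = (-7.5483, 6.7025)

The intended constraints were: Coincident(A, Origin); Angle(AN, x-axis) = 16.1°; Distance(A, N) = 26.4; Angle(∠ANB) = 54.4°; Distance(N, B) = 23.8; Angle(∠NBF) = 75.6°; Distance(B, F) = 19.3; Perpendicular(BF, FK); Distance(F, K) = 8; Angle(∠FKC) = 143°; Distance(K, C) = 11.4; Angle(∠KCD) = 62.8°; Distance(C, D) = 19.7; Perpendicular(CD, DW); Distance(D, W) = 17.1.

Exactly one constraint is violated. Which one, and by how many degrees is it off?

Perpendicular(CD, DW) — off by 4.70°.

A = (0.00, 0.00) ✓; AN at 16.10° ✓; |AN| = 26.40 ✓; ∠ANB = 54.40° ✓; |NB| = 23.80 ✓; ∠NBF = 75.60° ✓; |BF| = 19.30 ✓; ∠(BF, FK) = 90.00° ✓; |FK| = 8.000 ✓; ∠FKC = 143.0° ✓; |KC| = 11.40 ✓; ∠KCD = 62.80° ✓; |CD| = 19.70 ✓; ∠(CD, DW) = 94.70° ✗; |DW| = 17.10 ✓.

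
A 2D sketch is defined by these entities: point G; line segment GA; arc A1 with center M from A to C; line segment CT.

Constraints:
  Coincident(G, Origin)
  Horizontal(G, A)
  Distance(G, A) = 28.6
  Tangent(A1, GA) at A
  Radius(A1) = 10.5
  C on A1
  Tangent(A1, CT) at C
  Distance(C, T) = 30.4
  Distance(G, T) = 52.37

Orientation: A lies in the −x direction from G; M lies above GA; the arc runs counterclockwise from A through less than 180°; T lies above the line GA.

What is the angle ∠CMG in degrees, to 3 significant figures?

42.5°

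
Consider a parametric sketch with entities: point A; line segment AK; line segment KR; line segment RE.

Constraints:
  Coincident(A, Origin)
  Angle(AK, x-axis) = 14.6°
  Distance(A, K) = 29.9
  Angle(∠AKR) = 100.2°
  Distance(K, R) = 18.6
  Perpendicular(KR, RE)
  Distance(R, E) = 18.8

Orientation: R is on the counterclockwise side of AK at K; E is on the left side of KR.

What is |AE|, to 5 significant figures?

26.152

A is at the origin; AK runs at 14.6° with length 29.9, so K = 29.9·(cos 14.6°, sin 14.6°) = (28.935, 7.5369). ∠AKR = 100.2°, so KR runs at 14.6° + (180° − 100.2°) = 94.400° from the x-axis; with |KR| = 18.6, R = K + 18.6·(cos 94.400°, sin 94.400°) = (27.508, 26.082). KR ⟂ RE; with |RE| = 18.8 on the left of KR, E = R + 18.8·(-0.99705, -0.076719) = (8.7629, 24.640). Then |AE| = |E − A| = 26.152.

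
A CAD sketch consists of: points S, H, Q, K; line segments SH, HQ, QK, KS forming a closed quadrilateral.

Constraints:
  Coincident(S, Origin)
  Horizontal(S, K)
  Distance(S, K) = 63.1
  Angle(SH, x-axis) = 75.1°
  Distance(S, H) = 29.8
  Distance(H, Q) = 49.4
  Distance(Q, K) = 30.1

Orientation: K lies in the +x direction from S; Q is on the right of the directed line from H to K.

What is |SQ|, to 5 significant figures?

37.477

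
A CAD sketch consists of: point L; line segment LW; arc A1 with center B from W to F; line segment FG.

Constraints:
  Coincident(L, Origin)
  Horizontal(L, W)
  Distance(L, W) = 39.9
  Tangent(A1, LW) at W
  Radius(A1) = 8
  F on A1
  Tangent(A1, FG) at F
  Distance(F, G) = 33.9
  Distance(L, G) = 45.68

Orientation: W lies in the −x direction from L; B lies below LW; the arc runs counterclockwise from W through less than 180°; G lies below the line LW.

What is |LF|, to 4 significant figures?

47.83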